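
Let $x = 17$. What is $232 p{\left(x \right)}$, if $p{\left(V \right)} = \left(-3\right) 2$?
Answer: $-1392$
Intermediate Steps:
$p{\left(V \right)} = -6$
$232 p{\left(x \right)} = 232 \left(-6\right) = -1392$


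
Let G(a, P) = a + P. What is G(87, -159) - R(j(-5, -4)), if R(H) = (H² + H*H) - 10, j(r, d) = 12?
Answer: -350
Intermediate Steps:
G(a, P) = P + a
R(H) = -10 + 2*H² (R(H) = (H² + H²) - 10 = 2*H² - 10 = -10 + 2*H²)
G(87, -159) - R(j(-5, -4)) = (-159 + 87) - (-10 + 2*12²) = -72 - (-10 + 2*144) = -72 - (-10 + 288) = -72 - 1*278 = -72 - 278 = -350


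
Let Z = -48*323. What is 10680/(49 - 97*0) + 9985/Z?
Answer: 165093455/759696 ≈ 217.32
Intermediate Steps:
Z = -15504
10680/(49 - 97*0) + 9985/Z = 10680/(49 - 97*0) + 9985/(-15504) = 10680/(49 + 0) + 9985*(-1/15504) = 10680/49 - 9985/15504 = 165093455/759696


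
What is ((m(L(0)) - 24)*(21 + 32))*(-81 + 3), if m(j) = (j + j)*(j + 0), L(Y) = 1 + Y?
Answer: 90948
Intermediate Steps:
m(j) = 2*j² (m(j) = (2*j)*j = 2*j²)
((m(L(0)) - 24)*(21 + 32))*(-81 + 3) = ((2*(1 + 0)² - 24)*(21 + 32))*(-81 + 3) = ((2*1² - 24)*53)*(-78) = ((2*1 - 24)*53)*(-78) = ((2 - 24)*53)*(-78) = -22*53*(-78) = -1166*(-78) = 90948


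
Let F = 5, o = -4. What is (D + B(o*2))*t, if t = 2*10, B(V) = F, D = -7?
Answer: -40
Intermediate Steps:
B(V) = 5
t = 20
(D + B(o*2))*t = (-7 + 5)*20 = -2*20 = -40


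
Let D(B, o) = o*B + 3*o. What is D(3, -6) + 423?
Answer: 387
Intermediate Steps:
D(B, o) = 3*o + B*o (D(B, o) = B*o + 3*o = 3*o + B*o)
D(3, -6) + 423 = -6*(3 + 3) + 423 = -6*6 + 423 = -36 + 423 = 387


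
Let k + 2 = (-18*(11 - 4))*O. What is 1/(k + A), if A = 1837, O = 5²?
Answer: -1/1315 ≈ -0.00076046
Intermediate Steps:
O = 25
k = -3152 (k = -2 - 18*(11 - 4)*25 = -2 - 18*7*25 = -2 - 126*25 = -2 - 3150 = -3152)
1/(k + A) = 1/(-3152 + 1837) = 1/(-1315) = -1/1315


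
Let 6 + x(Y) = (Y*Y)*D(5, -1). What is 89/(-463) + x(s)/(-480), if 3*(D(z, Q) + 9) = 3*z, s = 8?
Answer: 39293/111120 ≈ 0.35361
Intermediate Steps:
D(z, Q) = -9 + z (D(z, Q) = -9 + (3*z)/3 = -9 + z)
x(Y) = -6 - 4*Y² (x(Y) = -6 + (Y*Y)*(-9 + 5) = -6 + Y²*(-4) = -6 - 4*Y²)
89/(-463) + x(s)/(-480) = 89/(-463) + (-6 - 4*8²)/(-480) = 89*(-1/463) + (-6 - 4*64)*(-1/480) = -89/463 + (-6 - 256)*(-1/480) = -89/463 - 262*(-1/480) = -89/463 + 131/240 = 39293/111120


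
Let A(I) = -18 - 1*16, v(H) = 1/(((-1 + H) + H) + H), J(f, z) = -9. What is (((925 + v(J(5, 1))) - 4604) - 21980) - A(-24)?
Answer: -717501/28 ≈ -25625.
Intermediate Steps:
v(H) = 1/(-1 + 3*H) (v(H) = 1/((-1 + 2*H) + H) = 1/(-1 + 3*H))
A(I) = -34 (A(I) = -18 - 16 = -34)
(((925 + v(J(5, 1))) - 4604) - 21980) - A(-24) = (((925 + 1/(-1 + 3*(-9))) - 4604) - 21980) - 1*(-34) = (((925 + 1/(-1 - 27)) - 4604) - 21980) + 34 = (((925 + 1/(-28)) - 4604) - 21980) + 34 = (((925 - 1/28) - 4604) - 21980) + 34 = ((25899/28 - 4604) - 21980) + 34 = (-103013/28 - 21980) + 34 = -718453/28 + 34 = -717501/28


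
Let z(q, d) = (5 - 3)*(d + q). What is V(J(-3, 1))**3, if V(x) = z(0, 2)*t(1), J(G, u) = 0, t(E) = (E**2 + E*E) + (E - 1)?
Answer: 512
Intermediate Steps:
z(q, d) = 2*d + 2*q (z(q, d) = 2*(d + q) = 2*d + 2*q)
t(E) = -1 + E + 2*E**2 (t(E) = (E**2 + E**2) + (-1 + E) = 2*E**2 + (-1 + E) = -1 + E + 2*E**2)
V(x) = 8 (V(x) = (2*2 + 2*0)*(-1 + 1 + 2*1**2) = (4 + 0)*(-1 + 1 + 2*1) = 4*(-1 + 1 + 2) = 4*2 = 8)
V(J(-3, 1))**3 = 8**3 = 512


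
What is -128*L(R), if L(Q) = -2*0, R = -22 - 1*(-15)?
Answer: 0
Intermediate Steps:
R = -7 (R = -22 + 15 = -7)
L(Q) = 0
-128*L(R) = -128*0 = 0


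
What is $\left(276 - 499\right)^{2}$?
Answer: $49729$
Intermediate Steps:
$\left(276 - 499\right)^{2} = \left(-223\right)^{2} = 49729$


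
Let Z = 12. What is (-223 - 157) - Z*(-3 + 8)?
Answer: -440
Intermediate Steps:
(-223 - 157) - Z*(-3 + 8) = (-223 - 157) - 12*(-3 + 8) = -380 - 12*5 = -380 - 1*60 = -380 - 60 = -440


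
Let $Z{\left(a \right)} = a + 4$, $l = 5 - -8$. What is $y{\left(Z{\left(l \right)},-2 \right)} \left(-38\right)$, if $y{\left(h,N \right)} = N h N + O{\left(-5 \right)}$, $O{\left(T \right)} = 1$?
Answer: $-2622$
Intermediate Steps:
$l = 13$ ($l = 5 + 8 = 13$)
$Z{\left(a \right)} = 4 + a$
$y{\left(h,N \right)} = 1 + h N^{2}$ ($y{\left(h,N \right)} = N h N + 1 = h N^{2} + 1 = 1 + h N^{2}$)
$y{\left(Z{\left(l \right)},-2 \right)} \left(-38\right) = \left(1 + \left(4 + 13\right) \left(-2\right)^{2}\right) \left(-38\right) = \left(1 + 17 \cdot 4\right) \left(-38\right) = \left(1 + 68\right) \left(-38\right) = 69 \left(-38\right) = -2622$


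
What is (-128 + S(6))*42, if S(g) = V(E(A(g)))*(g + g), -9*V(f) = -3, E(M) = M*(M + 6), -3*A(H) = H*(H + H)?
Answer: -5208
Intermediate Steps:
A(H) = -2*H²/3 (A(H) = -H*(H + H)/3 = -H*2*H/3 = -2*H²/3)
E(M) = M*(6 + M)
V(f) = ⅓ (V(f) = -⅑*(-3) = ⅓)
S(g) = 2*g/3 (S(g) = (g + g)/3 = (2*g)/3 = 2*g/3)
(-128 + S(6))*42 = (-128 + (⅔)*6)*42 = (-128 + 4)*42 = -124*42 = -5208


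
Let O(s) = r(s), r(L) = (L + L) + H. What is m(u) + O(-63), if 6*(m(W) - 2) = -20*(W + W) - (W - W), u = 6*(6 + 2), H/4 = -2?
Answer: -452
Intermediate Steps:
H = -8 (H = 4*(-2) = -8)
r(L) = -8 + 2*L (r(L) = (L + L) - 8 = 2*L - 8 = -8 + 2*L)
O(s) = -8 + 2*s
u = 48 (u = 6*8 = 48)
m(W) = 2 - 20*W/3 (m(W) = 2 + (-20*(W + W) - (W - W))/6 = 2 + (-40*W - 1*0)/6 = 2 + (-40*W + 0)/6 = 2 + (-40*W)/6 = 2 - 20*W/3)
m(u) + O(-63) = (2 - 20/3*48) + (-8 + 2*(-63)) = (2 - 320) + (-8 - 126) = -318 - 134 = -452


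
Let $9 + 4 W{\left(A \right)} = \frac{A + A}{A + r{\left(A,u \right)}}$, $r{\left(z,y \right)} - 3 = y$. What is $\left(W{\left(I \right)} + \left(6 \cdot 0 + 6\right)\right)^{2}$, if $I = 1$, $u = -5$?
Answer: $\frac{169}{16} \approx 10.563$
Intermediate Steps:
$r{\left(z,y \right)} = 3 + y$
$W{\left(A \right)} = - \frac{9}{4} + \frac{A}{2 \left(-2 + A\right)}$ ($W{\left(A \right)} = - \frac{9}{4} + \frac{\left(A + A\right) \frac{1}{A + \left(3 - 5\right)}}{4} = - \frac{9}{4} + \frac{2 A \frac{1}{A - 2}}{4} = - \frac{9}{4} + \frac{2 A \frac{1}{-2 + A}}{4} = - \frac{9}{4} + \frac{A}{2 \left(-2 + A\right)}$)
$\left(W{\left(I \right)} + \left(6 \cdot 0 + 6\right)\right)^{2} = \left(\frac{18 - 7}{4 \left(-2 + 1\right)} + \left(6 \cdot 0 + 6\right)\right)^{2} = \left(\frac{18 - 7}{4 \left(-1\right)} + \left(0 + 6\right)\right)^{2} = \left(\frac{1}{4} \left(-1\right) 11 + 6\right)^{2} = \left(- \frac{11}{4} + 6\right)^{2} = \left(\frac{13}{4}\right)^{2} = \frac{169}{16}$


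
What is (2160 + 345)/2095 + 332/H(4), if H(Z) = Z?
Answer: 35278/419 ≈ 84.196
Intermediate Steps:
(2160 + 345)/2095 + 332/H(4) = (2160 + 345)/2095 + 332/4 = 2505*(1/2095) + 332*(¼) = 501/419 + 83 = 35278/419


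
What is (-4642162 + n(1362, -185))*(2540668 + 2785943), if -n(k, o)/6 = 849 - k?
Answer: -24710595864324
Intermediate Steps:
n(k, o) = -5094 + 6*k (n(k, o) = -6*(849 - k) = -5094 + 6*k)
(-4642162 + n(1362, -185))*(2540668 + 2785943) = (-4642162 + (-5094 + 6*1362))*(2540668 + 2785943) = (-4642162 + (-5094 + 8172))*5326611 = (-4642162 + 3078)*5326611 = -4639084*5326611 = -24710595864324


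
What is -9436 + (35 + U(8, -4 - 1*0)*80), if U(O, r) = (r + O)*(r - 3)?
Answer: -11641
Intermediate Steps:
U(O, r) = (-3 + r)*(O + r) (U(O, r) = (O + r)*(-3 + r) = (-3 + r)*(O + r))
-9436 + (35 + U(8, -4 - 1*0)*80) = -9436 + (35 + ((-4 - 1*0)² - 3*8 - 3*(-4 - 1*0) + 8*(-4 - 1*0))*80) = -9436 + (35 + ((-4 + 0)² - 24 - 3*(-4 + 0) + 8*(-4 + 0))*80) = -9436 + (35 + ((-4)² - 24 - 3*(-4) + 8*(-4))*80) = -9436 + (35 + (16 - 24 + 12 - 32)*80) = -9436 + (35 - 28*80) = -9436 + (35 - 2240) = -9436 - 2205 = -11641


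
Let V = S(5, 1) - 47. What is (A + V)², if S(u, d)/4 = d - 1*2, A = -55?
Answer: 11236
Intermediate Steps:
S(u, d) = -8 + 4*d (S(u, d) = 4*(d - 1*2) = 4*(d - 2) = 4*(-2 + d) = -8 + 4*d)
V = -51 (V = (-8 + 4*1) - 47 = (-8 + 4) - 47 = -4 - 47 = -51)
(A + V)² = (-55 - 51)² = (-106)² = 11236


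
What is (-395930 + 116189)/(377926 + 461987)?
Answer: -93247/279971 ≈ -0.33306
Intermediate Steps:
(-395930 + 116189)/(377926 + 461987) = -279741/839913 = -279741*1/839913 = -93247/279971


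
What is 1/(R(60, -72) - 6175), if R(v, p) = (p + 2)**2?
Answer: -1/1275 ≈ -0.00078431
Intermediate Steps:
R(v, p) = (2 + p)**2
1/(R(60, -72) - 6175) = 1/((2 - 72)**2 - 6175) = 1/((-70)**2 - 6175) = 1/(4900 - 6175) = 1/(-1275) = -1/1275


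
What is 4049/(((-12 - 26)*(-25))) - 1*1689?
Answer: -1600501/950 ≈ -1684.7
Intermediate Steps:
4049/(((-12 - 26)*(-25))) - 1*1689 = 4049/((-38*(-25))) - 1689 = 4049/950 - 1689 = -1600501/950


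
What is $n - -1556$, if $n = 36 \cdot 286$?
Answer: $11852$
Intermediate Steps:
$n = 10296$
$n - -1556 = 10296 - -1556 = 10296 + 1556 = 11852$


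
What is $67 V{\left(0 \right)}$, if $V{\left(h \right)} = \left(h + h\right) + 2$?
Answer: $134$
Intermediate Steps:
$V{\left(h \right)} = 2 + 2 h$ ($V{\left(h \right)} = 2 h + 2 = 2 + 2 h$)
$67 V{\left(0 \right)} = 67 \left(2 + 2 \cdot 0\right) = 67 \left(2 + 0\right) = 67 \cdot 2 = 134$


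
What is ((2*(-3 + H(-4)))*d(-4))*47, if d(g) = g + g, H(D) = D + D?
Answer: 8272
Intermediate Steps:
H(D) = 2*D
d(g) = 2*g
((2*(-3 + H(-4)))*d(-4))*47 = ((2*(-3 + 2*(-4)))*(2*(-4)))*47 = ((2*(-3 - 8))*(-8))*47 = ((2*(-11))*(-8))*47 = -22*(-8)*47 = 176*47 = 8272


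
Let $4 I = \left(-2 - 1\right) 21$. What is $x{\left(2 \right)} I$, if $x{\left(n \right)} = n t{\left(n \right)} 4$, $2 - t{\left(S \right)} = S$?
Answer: $0$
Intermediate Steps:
$t{\left(S \right)} = 2 - S$
$I = - \frac{63}{4}$ ($I = \frac{\left(-2 - 1\right) 21}{4} = \frac{\left(-3\right) 21}{4} = \frac{1}{4} \left(-63\right) = - \frac{63}{4} \approx -15.75$)
$x{\left(n \right)} = 4 n \left(2 - n\right)$ ($x{\left(n \right)} = n \left(2 - n\right) 4 = 4 n \left(2 - n\right)$)
$x{\left(2 \right)} I = 4 \cdot 2 \left(2 - 2\right) \left(- \frac{63}{4}\right) = 4 \cdot 2 \cdot 0 \left(- \frac{63}{4}\right) = 0 \left(- \frac{63}{4}\right) = 0$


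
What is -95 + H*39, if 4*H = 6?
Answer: -73/2 ≈ -36.500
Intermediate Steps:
H = 3/2 (H = (¼)*6 = 3/2 ≈ 1.5000)
-95 + H*39 = -95 + (3/2)*39 = -95 + 117/2 = -73/2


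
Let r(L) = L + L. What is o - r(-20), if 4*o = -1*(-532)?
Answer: 173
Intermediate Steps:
r(L) = 2*L
o = 133 (o = (-1*(-532))/4 = (1/4)*532 = 133)
o - r(-20) = 133 - 2*(-20) = 133 - 1*(-40) = 133 + 40 = 173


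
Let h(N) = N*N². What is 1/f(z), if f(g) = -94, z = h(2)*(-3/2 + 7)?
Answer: -1/94 ≈ -0.010638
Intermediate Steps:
h(N) = N³
z = 44 (z = 2³*(-3/2 + 7) = 8*(-3*½ + 7) = 8*(-3/2 + 7) = 8*(11/2) = 44)
1/f(z) = 1/(-94) = -1/94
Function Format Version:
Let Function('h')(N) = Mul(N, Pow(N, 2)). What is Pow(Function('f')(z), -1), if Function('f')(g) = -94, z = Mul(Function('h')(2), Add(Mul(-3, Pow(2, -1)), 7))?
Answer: Rational(-1, 94) ≈ -0.010638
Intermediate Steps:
Function('h')(N) = Pow(N, 3)
z = 44 (z = Mul(Pow(2, 3), Add(Mul(-3, Pow(2, -1)), 7)) = Mul(8, Add(Mul(-3, Rational(1, 2)), 7)) = Mul(8, Add(Rational(-3, 2), 7)) = Mul(8, Rational(11, 2)) = 44)
Pow(Function('f')(z), -1) = Pow(-94, -1) = Rational(-1, 94)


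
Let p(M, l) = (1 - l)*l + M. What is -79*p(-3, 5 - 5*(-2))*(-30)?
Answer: -504810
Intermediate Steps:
p(M, l) = M + l*(1 - l) (p(M, l) = l*(1 - l) + M = M + l*(1 - l))
-79*p(-3, 5 - 5*(-2))*(-30) = -79*(-3 + (5 - 5*(-2)) - (5 - 5*(-2))²)*(-30) = -79*(-3 + (5 + 10) - (5 + 10)²)*(-30) = -79*(-3 + 15 - 1*15²)*(-30) = -79*(-3 + 15 - 1*225)*(-30) = -79*(-3 + 15 - 225)*(-30) = -79*(-213)*(-30) = 16827*(-30) = -504810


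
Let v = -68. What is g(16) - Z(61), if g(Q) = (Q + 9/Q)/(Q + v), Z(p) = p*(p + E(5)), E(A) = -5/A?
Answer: -3045385/832 ≈ -3660.3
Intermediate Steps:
Z(p) = p*(-1 + p) (Z(p) = p*(p - 5/5) = p*(p - 5*⅕) = p*(p - 1) = p*(-1 + p))
g(Q) = (Q + 9/Q)/(-68 + Q) (g(Q) = (Q + 9/Q)/(Q - 68) = (Q + 9/Q)/(-68 + Q))
g(16) - Z(61) = (9 + 16²)/(16*(-68 + 16)) - 61*(-1 + 61) = (1/16)*(9 + 256)/(-52) - 61*60 = (1/16)*(-1/52)*265 - 1*3660 = -265/832 - 3660 = -3045385/832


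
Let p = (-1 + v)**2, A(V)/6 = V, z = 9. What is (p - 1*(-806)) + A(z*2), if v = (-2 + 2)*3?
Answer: 915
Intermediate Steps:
v = 0 (v = 0*3 = 0)
A(V) = 6*V
p = 1 (p = (-1 + 0)**2 = (-1)**2 = 1)
(p - 1*(-806)) + A(z*2) = (1 - 1*(-806)) + 6*(9*2) = (1 + 806) + 6*18 = 807 + 108 = 915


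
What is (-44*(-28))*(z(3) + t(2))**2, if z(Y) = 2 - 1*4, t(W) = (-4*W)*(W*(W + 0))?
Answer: 1424192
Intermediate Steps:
t(W) = -4*W**3 (t(W) = (-4*W)*(W*W) = (-4*W)*W**2 = -4*W**3)
z(Y) = -2 (z(Y) = 2 - 4 = -2)
(-44*(-28))*(z(3) + t(2))**2 = (-44*(-28))*(-2 - 4*2**3)**2 = 1232*(-2 - 4*8)**2 = 1232*(-2 - 32)**2 = 1232*(-34)**2 = 1232*1156 = 1424192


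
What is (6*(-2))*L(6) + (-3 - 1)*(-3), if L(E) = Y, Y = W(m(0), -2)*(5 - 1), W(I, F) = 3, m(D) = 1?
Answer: -132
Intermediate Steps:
Y = 12 (Y = 3*(5 - 1) = 3*4 = 12)
L(E) = 12
(6*(-2))*L(6) + (-3 - 1)*(-3) = (6*(-2))*12 + (-3 - 1)*(-3) = -12*12 - 4*(-3) = -144 + 12 = -132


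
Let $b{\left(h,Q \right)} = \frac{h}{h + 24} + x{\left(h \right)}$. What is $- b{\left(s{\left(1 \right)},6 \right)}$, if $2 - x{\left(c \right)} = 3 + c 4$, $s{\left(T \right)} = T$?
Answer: $\frac{124}{25} \approx 4.96$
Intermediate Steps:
$x{\left(c \right)} = -1 - 4 c$ ($x{\left(c \right)} = 2 - \left(3 + c 4\right) = 2 - \left(3 + 4 c\right) = -1 - 4 c$)
$b{\left(h,Q \right)} = -1 - 4 h + \frac{h}{24 + h}$ ($b{\left(h,Q \right)} = \frac{h}{h + 24} - \left(1 + 4 h\right) = \frac{h}{24 + h} - \left(1 + 4 h\right) = -1 - 4 h + \frac{h}{24 + h}$)
$- b{\left(s{\left(1 \right)},6 \right)} = - \frac{4 \left(-6 - 1^{2} - 24\right)}{24 + 1} = - \frac{4 \left(-6 - 1 - 24\right)}{25} = - \frac{4 \left(-31\right)}{25} = \left(-1\right) \left(- \frac{124}{25}\right) = \frac{124}{25}$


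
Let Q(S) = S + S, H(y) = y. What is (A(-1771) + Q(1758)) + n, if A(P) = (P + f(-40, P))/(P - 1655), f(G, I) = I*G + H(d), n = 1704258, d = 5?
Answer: 2925382325/1713 ≈ 1.7078e+6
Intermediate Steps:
Q(S) = 2*S
f(G, I) = 5 + G*I (f(G, I) = I*G + 5 = G*I + 5 = 5 + G*I)
A(P) = (5 - 39*P)/(-1655 + P) (A(P) = (P + (5 - 40*P))/(P - 1655) = (5 - 39*P)/(-1655 + P))
(A(-1771) + Q(1758)) + n = ((5 - 39*(-1771))/(-1655 - 1771) + 2*1758) + 1704258 = ((5 + 69069)/(-3426) + 3516) + 1704258 = (-1/3426*69074 + 3516) + 1704258 = (-34537/1713 + 3516) + 1704258 = 5988371/1713 + 1704258 = 2925382325/1713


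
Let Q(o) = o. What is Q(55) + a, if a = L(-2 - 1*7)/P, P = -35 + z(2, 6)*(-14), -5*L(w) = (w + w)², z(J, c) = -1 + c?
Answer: 9733/175 ≈ 55.617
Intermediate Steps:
L(w) = -4*w²/5 (L(w) = -(w + w)²/5 = -4*w²/5)
P = -105 (P = -35 + (-1 + 6)*(-14) = -35 + 5*(-14) = -35 - 70 = -105)
a = 108/175 (a = -4*(-2 - 1*7)²/5/(-105) = -4*(-2 - 7)²/5*(-1/105) = -⅘*(-9)²*(-1/105) = -⅘*81*(-1/105) = -324/5*(-1/105) = 108/175 ≈ 0.61714)
Q(55) + a = 55 + 108/175 = 9733/175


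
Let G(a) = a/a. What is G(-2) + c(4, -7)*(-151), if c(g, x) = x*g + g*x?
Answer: 8457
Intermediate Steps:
c(g, x) = 2*g*x (c(g, x) = g*x + g*x = 2*g*x)
G(a) = 1
G(-2) + c(4, -7)*(-151) = 1 + (2*4*(-7))*(-151) = 1 - 56*(-151) = 1 + 8456 = 8457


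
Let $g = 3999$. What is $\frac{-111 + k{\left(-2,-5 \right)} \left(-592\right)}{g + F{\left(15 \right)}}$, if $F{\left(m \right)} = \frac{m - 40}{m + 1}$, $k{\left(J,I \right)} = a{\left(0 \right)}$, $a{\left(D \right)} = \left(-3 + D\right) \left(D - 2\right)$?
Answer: $- \frac{58608}{63959} \approx -0.91634$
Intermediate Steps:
$a{\left(D \right)} = \left(-3 + D\right) \left(-2 + D\right)$
$k{\left(J,I \right)} = 6$ ($k{\left(J,I \right)} = 6 + 0^{2} - 0 = 6 + 0 + 0 = 6$)
$F{\left(m \right)} = \frac{-40 + m}{1 + m}$
$\frac{-111 + k{\left(-2,-5 \right)} \left(-592\right)}{g + F{\left(15 \right)}} = \frac{-111 + 6 \left(-592\right)}{3999 + \frac{-40 + 15}{1 + 15}} = \frac{-111 - 3552}{3999 + \frac{1}{16} \left(-25\right)} = - \frac{3663}{3999 + \frac{1}{16} \left(-25\right)} = - \frac{3663}{3999 - \frac{25}{16}} = - \frac{3663}{\frac{63959}{16}} = \left(-3663\right) \frac{16}{63959} = - \frac{58608}{63959}$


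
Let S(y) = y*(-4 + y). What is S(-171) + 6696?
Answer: 36621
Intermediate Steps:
S(-171) + 6696 = -171*(-4 - 171) + 6696 = -171*(-175) + 6696 = 29925 + 6696 = 36621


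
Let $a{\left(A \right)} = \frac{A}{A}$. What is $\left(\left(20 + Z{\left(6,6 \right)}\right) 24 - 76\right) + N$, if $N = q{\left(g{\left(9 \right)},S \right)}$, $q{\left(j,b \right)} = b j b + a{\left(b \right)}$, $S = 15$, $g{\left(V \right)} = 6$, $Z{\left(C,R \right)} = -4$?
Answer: $1659$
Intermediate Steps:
$a{\left(A \right)} = 1$
$q{\left(j,b \right)} = 1 + j b^{2}$ ($q{\left(j,b \right)} = b j b + 1 = j b^{2} + 1 = 1 + j b^{2}$)
$N = 1351$ ($N = 1 + 6 \cdot 15^{2} = 1 + 6 \cdot 225 = 1 + 1350 = 1351$)
$\left(\left(20 + Z{\left(6,6 \right)}\right) 24 - 76\right) + N = \left(\left(20 - 4\right) 24 - 76\right) + 1351 = \left(16 \cdot 24 - 76\right) + 1351 = \left(384 - 76\right) + 1351 = 308 + 1351 = 1659$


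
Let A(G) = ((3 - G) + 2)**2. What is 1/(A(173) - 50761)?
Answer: -1/22537 ≈ -4.4371e-5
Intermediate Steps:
A(G) = (5 - G)**2
1/(A(173) - 50761) = 1/((-5 + 173)**2 - 50761) = 1/(168**2 - 50761) = 1/(28224 - 50761) = 1/(-22537) = -1/22537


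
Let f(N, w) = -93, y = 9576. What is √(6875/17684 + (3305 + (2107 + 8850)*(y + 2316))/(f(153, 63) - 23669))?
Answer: 19*I*√14108817333363/963778 ≈ 74.049*I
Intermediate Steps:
√(6875/17684 + (3305 + (2107 + 8850)*(y + 2316))/(f(153, 63) - 23669)) = √(6875/17684 + (3305 + (2107 + 8850)*(9576 + 2316))/(-93 - 23669)) = √(6875*(1/17684) + (3305 + 10957*11892)/(-23762)) = √(6875/17684 + (3305 + 130300644)*(-1/23762)) = √(6875/17684 + 130303949*(-1/23762)) = √(6875/17684 - 130303949/23762) = √(-1152065835183/210103604) = 19*I*√14108817333363/963778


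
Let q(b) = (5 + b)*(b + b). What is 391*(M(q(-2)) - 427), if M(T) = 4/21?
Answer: -3504533/21 ≈ -1.6688e+5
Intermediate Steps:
q(b) = 2*b*(5 + b) (q(b) = (5 + b)*(2*b) = 2*b*(5 + b))
M(T) = 4/21 (M(T) = 4*(1/21) = 4/21)
391*(M(q(-2)) - 427) = 391*(4/21 - 427) = 391*(-8963/21) = -3504533/21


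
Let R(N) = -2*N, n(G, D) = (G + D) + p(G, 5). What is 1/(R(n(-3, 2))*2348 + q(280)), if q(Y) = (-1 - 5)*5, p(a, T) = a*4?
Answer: 1/61018 ≈ 1.6389e-5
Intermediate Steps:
p(a, T) = 4*a
n(G, D) = D + 5*G (n(G, D) = (G + D) + 4*G = (D + G) + 4*G = D + 5*G)
q(Y) = -30 (q(Y) = -6*5 = -30)
1/(R(n(-3, 2))*2348 + q(280)) = 1/(-2*(2 + 5*(-3))*2348 - 30) = 1/(-2*(2 - 15)*2348 - 30) = 1/(-2*(-13)*2348 - 30) = 1/(26*2348 - 30) = 1/(61048 - 30) = 1/61018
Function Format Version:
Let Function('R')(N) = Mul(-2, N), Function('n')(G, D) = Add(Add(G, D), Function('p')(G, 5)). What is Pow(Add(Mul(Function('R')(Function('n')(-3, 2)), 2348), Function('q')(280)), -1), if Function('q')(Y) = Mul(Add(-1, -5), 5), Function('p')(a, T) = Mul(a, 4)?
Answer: Rational(1, 61018) ≈ 1.6389e-5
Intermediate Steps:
Function('p')(a, T) = Mul(4, a)
Function('n')(G, D) = Add(D, Mul(5, G)) (Function('n')(G, D) = Add(Add(G, D), Mul(4, G)) = Add(Add(D, G), Mul(4, G)) = Add(D, Mul(5, G)))
Function('q')(Y) = -30 (Function('q')(Y) = Mul(-6, 5) = -30)
Pow(Add(Mul(Function('R')(Function('n')(-3, 2)), 2348), Function('q')(280)), -1) = Pow(Add(Mul(Mul(-2, Add(2, Mul(5, -3))), 2348), -30), -1) = Pow(Add(Mul(Mul(-2, Add(2, -15)), 2348), -30), -1) = Pow(Add(Mul(Mul(-2, -13), 2348), -30), -1) = Pow(Add(Mul(26, 2348), -30), -1) = Pow(Add(61048, -30), -1) = Pow(61018, -1) = Rational(1, 61018)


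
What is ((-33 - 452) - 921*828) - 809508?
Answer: -1572581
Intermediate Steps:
((-33 - 452) - 921*828) - 809508 = (-485 - 762588) - 809508 = -763073 - 809508 = -1572581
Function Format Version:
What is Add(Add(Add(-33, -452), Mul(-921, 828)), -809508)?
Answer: -1572581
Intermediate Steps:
Add(Add(Add(-33, -452), Mul(-921, 828)), -809508) = Add(Add(-485, -762588), -809508) = Add(-763073, -809508) = -1572581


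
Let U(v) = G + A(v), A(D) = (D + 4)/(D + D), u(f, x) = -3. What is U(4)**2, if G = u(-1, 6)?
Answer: 4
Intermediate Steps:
A(D) = (4 + D)/(2*D) (A(D) = (4 + D)/((2*D)) = (4 + D)*(1/(2*D)) = (4 + D)/(2*D))
G = -3
U(v) = -3 + (4 + v)/(2*v)
U(4)**2 = (-5/2 + 2/4)**2 = (-5/2 + 2*(1/4))**2 = (-5/2 + 1/2)**2 = (-2)**2 = 4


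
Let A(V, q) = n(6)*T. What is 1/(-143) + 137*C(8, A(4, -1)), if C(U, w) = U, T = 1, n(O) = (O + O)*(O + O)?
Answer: 156727/143 ≈ 1096.0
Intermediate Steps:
n(O) = 4*O² (n(O) = (2*O)*(2*O) = 4*O²)
A(V, q) = 144 (A(V, q) = (4*6²)*1 = (4*36)*1 = 144*1 = 144)
1/(-143) + 137*C(8, A(4, -1)) = 1/(-143) + 137*8 = -1/143 + 1096 = 156727/143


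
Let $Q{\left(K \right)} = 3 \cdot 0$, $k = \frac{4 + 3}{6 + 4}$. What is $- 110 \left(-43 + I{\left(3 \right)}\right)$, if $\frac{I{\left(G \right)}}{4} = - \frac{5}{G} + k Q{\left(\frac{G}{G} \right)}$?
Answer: $\frac{16390}{3} \approx 5463.3$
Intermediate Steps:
$k = \frac{7}{10} \approx 0.7$
$Q{\left(K \right)} = 0$
$I{\left(G \right)} = - \frac{20}{G}$ ($I{\left(G \right)} = 4 \left(- \frac{5}{G} + \frac{7}{10} \cdot 0\right) = 4 \left(- \frac{5}{G} + 0\right) = 4 \left(- \frac{5}{G}\right) = - \frac{20}{G}$)
$- 110 \left(-43 + I{\left(3 \right)}\right) = - 110 \left(-43 - \frac{20}{3}\right) = \left(-110\right) \left(- \frac{149}{3}\right) = \frac{16390}{3}$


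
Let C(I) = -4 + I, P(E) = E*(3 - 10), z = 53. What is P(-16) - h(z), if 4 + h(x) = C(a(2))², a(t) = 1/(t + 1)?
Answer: 923/9 ≈ 102.56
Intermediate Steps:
P(E) = -7*E (P(E) = E*(-7) = -7*E)
a(t) = 1/(1 + t)
h(x) = 85/9 (h(x) = -4 + (-4 + 1/(1 + 2))² = -4 + (-4 + 1/3)² = -4 + (-4 + ⅓)² = -4 + (-11/3)² = -4 + 121/9 = 85/9)
P(-16) - h(z) = -7*(-16) - 1*85/9 = 112 - 85/9 = 923/9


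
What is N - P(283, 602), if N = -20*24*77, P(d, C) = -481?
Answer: -36479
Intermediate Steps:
N = -36960 (N = -480*77 = -36960)
N - P(283, 602) = -36960 - 1*(-481) = -36960 + 481 = -36479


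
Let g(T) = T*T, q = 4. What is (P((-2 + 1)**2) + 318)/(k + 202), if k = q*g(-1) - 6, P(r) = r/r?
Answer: 319/200 ≈ 1.5950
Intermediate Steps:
g(T) = T**2
P(r) = 1
k = -2 (k = 4*(-1)**2 - 6 = 4*1 - 6 = 4 - 6 = -2)
(P((-2 + 1)**2) + 318)/(k + 202) = (1 + 318)/(-2 + 202) = 319/200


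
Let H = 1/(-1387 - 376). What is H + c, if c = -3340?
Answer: -5888421/1763 ≈ -3340.0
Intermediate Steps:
H = -1/1763 (H = 1/(-1763) = -1/1763 ≈ -0.00056721)
H + c = -1/1763 - 3340 = -5888421/1763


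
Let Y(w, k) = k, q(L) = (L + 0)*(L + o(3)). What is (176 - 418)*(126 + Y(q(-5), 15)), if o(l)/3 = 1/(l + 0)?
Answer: -34122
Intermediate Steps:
o(l) = 3/l (o(l) = 3/(l + 0) = 3/l)
q(L) = L*(1 + L) (q(L) = (L + 0)*(L + 3/3) = L*(L + 3*(1/3)) = L*(L + 1) = L*(1 + L))
(176 - 418)*(126 + Y(q(-5), 15)) = (176 - 418)*(126 + 15) = -242*141 = -34122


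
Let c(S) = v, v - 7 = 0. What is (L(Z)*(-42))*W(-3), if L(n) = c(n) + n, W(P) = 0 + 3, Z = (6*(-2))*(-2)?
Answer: -3906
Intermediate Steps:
v = 7 (v = 7 + 0 = 7)
c(S) = 7
Z = 24 (Z = -12*(-2) = 24)
W(P) = 3
L(n) = 7 + n
(L(Z)*(-42))*W(-3) = ((7 + 24)*(-42))*3 = (31*(-42))*3 = -1302*3 = -3906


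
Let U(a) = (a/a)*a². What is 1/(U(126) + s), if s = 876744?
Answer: 1/892620 ≈ 1.1203e-6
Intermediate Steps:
U(a) = a² (U(a) = 1*a² = a²)
1/(U(126) + s) = 1/(126² + 876744) = 1/(15876 + 876744) = 1/892620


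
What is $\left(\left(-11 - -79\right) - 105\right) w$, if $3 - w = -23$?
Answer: $-962$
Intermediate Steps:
$w = 26$ ($w = 3 - -23 = 3 + 23 = 26$)
$\left(\left(-11 - -79\right) - 105\right) w = \left(\left(-11 - -79\right) - 105\right) 26 = \left(\left(-11 + 79\right) - 105\right) 26 = \left(68 - 105\right) 26 = \left(-37\right) 26 = -962$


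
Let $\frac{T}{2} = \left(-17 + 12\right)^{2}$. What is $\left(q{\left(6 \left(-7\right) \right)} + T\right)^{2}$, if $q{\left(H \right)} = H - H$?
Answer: $2500$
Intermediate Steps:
$q{\left(H \right)} = 0$
$T = 50$ ($T = 2 \left(-17 + 12\right)^{2} = 2 \left(-5\right)^{2} = 2 \cdot 25 = 50$)
$\left(q{\left(6 \left(-7\right) \right)} + T\right)^{2} = \left(0 + 50\right)^{2} = 50^{2} = 2500$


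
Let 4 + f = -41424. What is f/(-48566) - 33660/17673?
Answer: -150429086/143051153 ≈ -1.0516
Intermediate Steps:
f = -41428 (f = -4 - 41424 = -41428)
f/(-48566) - 33660/17673 = -41428/(-48566) - 33660/17673 = -41428*(-1/48566) - 33660*1/17673 = 20714/24283 - 11220/5891 = -150429086/143051153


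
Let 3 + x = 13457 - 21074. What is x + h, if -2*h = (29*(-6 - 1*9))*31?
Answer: -1755/2 ≈ -877.50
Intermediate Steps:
h = 13485/2 (h = -29*(-6 - 1*9)*31/2 = -29*(-6 - 9)*31/2 = -29*(-15)*31/2 = -(-435)*31/2 = -½*(-13485) = 13485/2 ≈ 6742.5)
x = -7620 (x = -3 + (13457 - 21074) = -3 - 7617 = -7620)
x + h = -7620 + 13485/2 = -1755/2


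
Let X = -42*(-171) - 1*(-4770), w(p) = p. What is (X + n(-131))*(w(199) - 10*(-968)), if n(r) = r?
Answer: 116779659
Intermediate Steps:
X = 11952 (X = 7182 + 4770 = 11952)
(X + n(-131))*(w(199) - 10*(-968)) = (11952 - 131)*(199 - 10*(-968)) = 11821*(199 + 9680) = 11821*9879 = 116779659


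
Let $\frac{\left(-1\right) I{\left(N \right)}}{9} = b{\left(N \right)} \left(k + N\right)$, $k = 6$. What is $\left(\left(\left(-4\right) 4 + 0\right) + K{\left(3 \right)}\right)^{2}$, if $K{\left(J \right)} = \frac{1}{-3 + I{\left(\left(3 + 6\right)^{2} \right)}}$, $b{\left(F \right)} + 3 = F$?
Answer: $\frac{954984336289}{3730399929} \approx 256.0$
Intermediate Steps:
$b{\left(F \right)} = -3 + F$
$I{\left(N \right)} = - 9 \left(-3 + N\right) \left(6 + N\right)$
$K{\left(J \right)} = - \frac{1}{61077}$ ($K{\left(J \right)} = \frac{1}{-3 - 9 \left(-3 + \left(3 + 6\right)^{2}\right) \left(6 + \left(3 + 6\right)^{2}\right)} = \frac{1}{-3 - 9 \left(-3 + 9^{2}\right) \left(6 + 9^{2}\right)} = \frac{1}{-3 - 9 \left(-3 + 81\right) \left(6 + 81\right)} = \frac{1}{-3 - 702 \cdot 87} = \frac{1}{-3 - 61074} = \frac{1}{-61077} = - \frac{1}{61077}$)
$\left(\left(\left(-4\right) 4 + 0\right) + K{\left(3 \right)}\right)^{2} = \left(\left(\left(-4\right) 4 + 0\right) - \frac{1}{61077}\right)^{2} = \left(\left(-16 + 0\right) - \frac{1}{61077}\right)^{2} = \left(-16 - \frac{1}{61077}\right)^{2} = \left(- \frac{977233}{61077}\right)^{2} = \frac{954984336289}{3730399929}$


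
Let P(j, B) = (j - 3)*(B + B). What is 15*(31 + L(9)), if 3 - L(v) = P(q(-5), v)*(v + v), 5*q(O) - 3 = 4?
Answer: 8286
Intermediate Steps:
q(O) = 7/5 (q(O) = ⅗ + (⅕)*4 = ⅗ + ⅘ = 7/5)
P(j, B) = 2*B*(-3 + j) (P(j, B) = (-3 + j)*(2*B) = 2*B*(-3 + j))
L(v) = 3 + 32*v²/5 (L(v) = 3 - 2*v*(-3 + 7/5)*(v + v) = 3 - 2*v*(-8/5)*2*v = 3 - (-16*v/5)*2*v = 3 - (-32)*v²/5 = 3 + 32*v²/5)
15*(31 + L(9)) = 15*(31 + (3 + (32/5)*9²)) = 15*(31 + (3 + (32/5)*81)) = 15*(31 + (3 + 2592/5)) = 15*(31 + 2607/5) = 15*(2762/5) = 8286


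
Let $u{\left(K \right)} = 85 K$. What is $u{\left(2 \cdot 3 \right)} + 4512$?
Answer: $5022$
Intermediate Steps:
$u{\left(2 \cdot 3 \right)} + 4512 = 85 \cdot 2 \cdot 3 + 4512 = 85 \cdot 6 + 4512 = 510 + 4512 = 5022$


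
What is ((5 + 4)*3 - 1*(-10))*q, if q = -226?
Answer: -8362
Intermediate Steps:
((5 + 4)*3 - 1*(-10))*q = ((5 + 4)*3 - 1*(-10))*(-226) = (9*3 + 10)*(-226) = (27 + 10)*(-226) = 37*(-226) = -8362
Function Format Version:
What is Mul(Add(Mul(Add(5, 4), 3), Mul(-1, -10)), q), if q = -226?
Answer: -8362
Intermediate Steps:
Mul(Add(Mul(Add(5, 4), 3), Mul(-1, -10)), q) = Mul(Add(Mul(Add(5, 4), 3), Mul(-1, -10)), -226) = Mul(Add(Mul(9, 3), 10), -226) = Mul(Add(27, 10), -226) = Mul(37, -226) = -8362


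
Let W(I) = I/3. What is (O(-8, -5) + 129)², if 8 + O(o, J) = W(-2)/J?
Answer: 3301489/225 ≈ 14673.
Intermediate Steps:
W(I) = I/3 (W(I) = I*(⅓) = I/3)
O(o, J) = -8 - 2/(3*J) (O(o, J) = -8 + ((⅓)*(-2))/J = -8 - 2/(3*J))
(O(-8, -5) + 129)² = ((-8 - ⅔/(-5)) + 129)² = ((-8 - ⅔*(-⅕)) + 129)² = ((-8 + 2/15) + 129)² = (-118/15 + 129)² = (1817/15)² = 3301489/225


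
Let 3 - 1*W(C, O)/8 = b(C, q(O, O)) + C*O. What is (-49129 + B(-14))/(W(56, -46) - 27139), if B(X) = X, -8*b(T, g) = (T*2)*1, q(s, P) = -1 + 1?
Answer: 49143/6395 ≈ 7.6846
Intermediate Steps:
q(s, P) = 0
b(T, g) = -T/4 (b(T, g) = -T*2/8 = -2*T/8 = -T/4)
W(C, O) = 24 + 2*C - 8*C*O (W(C, O) = 24 - 8*(-C/4 + C*O) = 24 + (2*C - 8*C*O) = 24 + 2*C - 8*C*O)
(-49129 + B(-14))/(W(56, -46) - 27139) = (-49129 - 14)/((24 + 2*56 - 8*56*(-46)) - 27139) = -49143/((24 + 112 + 20608) - 27139) = -49143/(20744 - 27139) = -49143/(-6395) = -49143*(-1/6395) = 49143/6395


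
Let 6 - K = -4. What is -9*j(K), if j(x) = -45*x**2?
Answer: 40500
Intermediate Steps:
K = 10 (K = 6 - 1*(-4) = 6 + 4 = 10)
-9*j(K) = -(-405)*10**2 = -(-405)*100 = -9*(-4500) = 40500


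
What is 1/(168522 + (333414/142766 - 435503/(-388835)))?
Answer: 1460853095/246190933119116 ≈ 5.9338e-6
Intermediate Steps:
1/(168522 + (333414/142766 - 435503/(-388835))) = 1/(168522 + (333414*(1/142766) - 435503*(-1/388835))) = 1/(168522 + (166707/71383 + 435503/388835)) = 1/(168522 + 5047843526/1460853095) = 1/(246190933119116/1460853095) = 1460853095/246190933119116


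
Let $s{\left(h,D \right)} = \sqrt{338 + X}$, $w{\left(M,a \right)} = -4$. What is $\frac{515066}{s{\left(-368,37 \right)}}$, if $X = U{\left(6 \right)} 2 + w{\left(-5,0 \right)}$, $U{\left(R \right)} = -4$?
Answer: $\frac{257533 \sqrt{326}}{163} \approx 28527.0$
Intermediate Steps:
$X = -12$ ($X = \left(-4\right) 2 - 4 = -8 - 4 = -12$)
$s{\left(h,D \right)} = \sqrt{326}$ ($s{\left(h,D \right)} = \sqrt{338 - 12} = \sqrt{326}$)
$\frac{515066}{s{\left(-368,37 \right)}} = \frac{515066}{\sqrt{326}} = 515066 \frac{\sqrt{326}}{326} = \frac{257533 \sqrt{326}}{163}$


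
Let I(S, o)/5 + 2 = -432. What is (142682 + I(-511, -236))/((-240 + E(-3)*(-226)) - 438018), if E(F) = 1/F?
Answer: -105384/328637 ≈ -0.32067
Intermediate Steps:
I(S, o) = -2170 (I(S, o) = -10 + 5*(-432) = -10 - 2160 = -2170)
(142682 + I(-511, -236))/((-240 + E(-3)*(-226)) - 438018) = (142682 - 2170)/((-240 - 226/(-3)) - 438018) = 140512/((-240 - ⅓*(-226)) - 438018) = 140512/((-240 + 226/3) - 438018) = 140512/(-494/3 - 438018) = 140512/(-1314548/3) = 140512*(-3/1314548) = -105384/328637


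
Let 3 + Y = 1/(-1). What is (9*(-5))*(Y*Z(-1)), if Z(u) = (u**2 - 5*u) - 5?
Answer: 180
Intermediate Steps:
Z(u) = -5 + u**2 - 5*u
Y = -4 (Y = -3 + 1/(-1) = -3 - 1 = -4)
(9*(-5))*(Y*Z(-1)) = (9*(-5))*(-4*(-5 + (-1)**2 - 5*(-1))) = -(-180)*(-5 + 1 + 5) = -(-180) = -45*(-4) = 180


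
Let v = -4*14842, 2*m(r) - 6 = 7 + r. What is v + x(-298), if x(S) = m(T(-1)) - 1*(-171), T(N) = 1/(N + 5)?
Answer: -473523/8 ≈ -59190.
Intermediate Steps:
T(N) = 1/(5 + N)
m(r) = 13/2 + r/2 (m(r) = 3 + (7 + r)/2 = 3 + (7/2 + r/2) = 13/2 + r/2)
v = -59368
x(S) = 1421/8 (x(S) = (13/2 + 1/(2*(5 - 1))) - 1*(-171) = (13/2 + (½)/4) + 171 = (13/2 + (½)*(¼)) + 171 = (13/2 + ⅛) + 171 = 53/8 + 171 = 1421/8)
v + x(-298) = -59368 + 1421/8 = -473523/8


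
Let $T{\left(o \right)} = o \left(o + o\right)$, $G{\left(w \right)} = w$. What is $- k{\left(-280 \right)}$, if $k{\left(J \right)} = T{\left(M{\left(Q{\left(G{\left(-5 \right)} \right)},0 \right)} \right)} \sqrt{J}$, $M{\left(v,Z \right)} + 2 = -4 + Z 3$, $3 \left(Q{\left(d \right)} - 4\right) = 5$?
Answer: $- 144 i \sqrt{70} \approx - 1204.8 i$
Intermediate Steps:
$Q{\left(d \right)} = \frac{17}{3}$ ($Q{\left(d \right)} = 4 + \frac{1}{3} \cdot 5 = 4 + \frac{5}{3} = \frac{17}{3}$)
$M{\left(v,Z \right)} = -6 + 3 Z$ ($M{\left(v,Z \right)} = -2 + \left(-4 + Z 3\right) = -2 + \left(-4 + 3 Z\right) = -6 + 3 Z$)
$T{\left(o \right)} = 2 o^{2}$ ($T{\left(o \right)} = o 2 o = 2 o^{2}$)
$k{\left(J \right)} = 72 \sqrt{J}$ ($k{\left(J \right)} = 2 \left(-6 + 3 \cdot 0\right)^{2} \sqrt{J} = 2 \left(-6 + 0\right)^{2} \sqrt{J} = 2 \left(-6\right)^{2} \sqrt{J} = 2 \cdot 36 \sqrt{J} = 72 \sqrt{J}$)
$- k{\left(-280 \right)} = - 72 \sqrt{-280} = - 72 \cdot 2 i \sqrt{70} = - 144 i \sqrt{70}$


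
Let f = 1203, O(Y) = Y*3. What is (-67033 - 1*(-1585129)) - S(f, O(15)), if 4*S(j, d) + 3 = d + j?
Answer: 6071139/4 ≈ 1.5178e+6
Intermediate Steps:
O(Y) = 3*Y
S(j, d) = -¾ + d/4 + j/4 (S(j, d) = -¾ + (d + j)/4 = -¾ + (d/4 + j/4) = -¾ + d/4 + j/4)
(-67033 - 1*(-1585129)) - S(f, O(15)) = (-67033 - 1*(-1585129)) - (-¾ + (3*15)/4 + (¼)*1203) = (-67033 + 1585129) - (-¾ + (¼)*45 + 1203/4) = 1518096 - (-¾ + 45/4 + 1203/4) = 1518096 - 1*1245/4 = 1518096 - 1245/4 = 6071139/4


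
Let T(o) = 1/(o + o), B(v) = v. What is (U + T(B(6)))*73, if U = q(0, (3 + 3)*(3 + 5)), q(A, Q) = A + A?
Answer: 73/12 ≈ 6.0833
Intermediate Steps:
q(A, Q) = 2*A
U = 0 (U = 2*0 = 0)
T(o) = 1/(2*o)
(U + T(B(6)))*73 = (0 + (1/2)/6)*73 = (0 + (1/2)*(1/6))*73 = (0 + 1/12)*73 = (1/12)*73 = 73/12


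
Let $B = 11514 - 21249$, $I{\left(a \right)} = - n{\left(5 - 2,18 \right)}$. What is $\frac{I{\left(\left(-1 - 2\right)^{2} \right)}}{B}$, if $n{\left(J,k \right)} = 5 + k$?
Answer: $\frac{23}{9735} \approx 0.0023626$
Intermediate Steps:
$I{\left(a \right)} = -23$ ($I{\left(a \right)} = - (5 + 18) = \left(-1\right) 23 = -23$)
$B = -9735$ ($B = 11514 - 21249 = -9735$)
$\frac{I{\left(\left(-1 - 2\right)^{2} \right)}}{B} = - \frac{23}{-9735} = \left(-23\right) \left(- \frac{1}{9735}\right) = \frac{23}{9735}$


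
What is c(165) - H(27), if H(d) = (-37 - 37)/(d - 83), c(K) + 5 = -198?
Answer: -5721/28 ≈ -204.32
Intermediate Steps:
c(K) = -203 (c(K) = -5 - 198 = -203)
H(d) = -74/(-83 + d)
c(165) - H(27) = -203 - (-74)/(-83 + 27) = -203 - (-74)/(-56) = -203 - (-74)*(-1)/56 = -203 - 1*37/28 = -203 - 37/28 = -5721/28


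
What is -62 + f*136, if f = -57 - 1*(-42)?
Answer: -2102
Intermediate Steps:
f = -15 (f = -57 + 42 = -15)
-62 + f*136 = -62 - 15*136 = -62 - 2040 = -2102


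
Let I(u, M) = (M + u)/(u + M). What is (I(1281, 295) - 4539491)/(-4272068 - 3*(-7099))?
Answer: 4539490/4250771 ≈ 1.0679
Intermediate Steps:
I(u, M) = 1 (I(u, M) = (M + u)/(M + u) = 1)
(I(1281, 295) - 4539491)/(-4272068 - 3*(-7099)) = (1 - 4539491)/(-4272068 - 3*(-7099)) = -4539490/(-4272068 + 21297) = -4539490/(-4250771) = -4539490*(-1/4250771) = 4539490/4250771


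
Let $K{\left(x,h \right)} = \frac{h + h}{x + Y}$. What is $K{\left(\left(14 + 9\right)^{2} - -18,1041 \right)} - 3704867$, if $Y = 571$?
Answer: $- \frac{2071019612}{559} \approx -3.7049 \cdot 10^{6}$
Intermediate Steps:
$K{\left(x,h \right)} = \frac{2 h}{571 + x}$ ($K{\left(x,h \right)} = \frac{h + h}{x + 571} = \frac{2 h}{571 + x}$)
$K{\left(\left(14 + 9\right)^{2} - -18,1041 \right)} - 3704867 = 2 \cdot 1041 \frac{1}{571 - \left(-18 - \left(14 + 9\right)^{2}\right)} - 3704867 = 2 \cdot 1041 \frac{1}{571 + \left(23^{2} + 18\right)} - 3704867 = 2 \cdot 1041 \frac{1}{571 + \left(529 + 18\right)} - 3704867 = 2 \cdot 1041 \frac{1}{571 + 547} - 3704867 = 2 \cdot 1041 \cdot \frac{1}{1118} - 3704867 = \frac{1041}{559} - 3704867 = - \frac{2071019612}{559}$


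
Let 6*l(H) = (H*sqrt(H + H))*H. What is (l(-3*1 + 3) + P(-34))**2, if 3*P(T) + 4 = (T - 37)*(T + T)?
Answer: 2585664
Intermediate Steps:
l(H) = sqrt(2)*H**(5/2)/6 (l(H) = ((H*sqrt(H + H))*H)/6 = ((H*sqrt(2*H))*H)/6 = ((H*(sqrt(2)*sqrt(H)))*H)/6 = ((sqrt(2)*H**(3/2))*H)/6 = (sqrt(2)*H**(5/2))/6 = sqrt(2)*H**(5/2)/6)
P(T) = -4/3 + 2*T*(-37 + T)/3 (P(T) = -4/3 + ((T - 37)*(T + T))/3 = -4/3 + ((-37 + T)*(2*T))/3 = -4/3 + (2*T*(-37 + T))/3 = -4/3 + 2*T*(-37 + T)/3)
(l(-3*1 + 3) + P(-34))**2 = (sqrt(2)*(-3*1 + 3)**(5/2)/6 + (-4/3 - 74/3*(-34) + (2/3)*(-34)**2))**2 = (sqrt(2)*(-3 + 3)**(5/2)/6 + (-4/3 + 2516/3 + (2/3)*1156))**2 = (sqrt(2)*0**(5/2)/6 + (-4/3 + 2516/3 + 2312/3))**2 = ((1/6)*sqrt(2)*0 + 1608)**2 = (0 + 1608)**2 = 1608**2 = 2585664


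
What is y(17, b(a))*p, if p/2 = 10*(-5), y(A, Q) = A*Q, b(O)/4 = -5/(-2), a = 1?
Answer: -17000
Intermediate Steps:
b(O) = 10 (b(O) = 4*(-5/(-2)) = 4*(-5*(-½)) = 4*(5/2) = 10)
p = -100 (p = 2*(10*(-5)) = 2*(-50) = -100)
y(17, b(a))*p = (17*10)*(-100) = 170*(-100) = -17000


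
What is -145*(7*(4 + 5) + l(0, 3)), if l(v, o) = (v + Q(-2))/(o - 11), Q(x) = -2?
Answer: -36685/4 ≈ -9171.3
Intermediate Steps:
l(v, o) = (-2 + v)/(-11 + o) (l(v, o) = (v - 2)/(o - 11) = (-2 + v)/(-11 + o))
-145*(7*(4 + 5) + l(0, 3)) = -145*(7*(4 + 5) + (-2 + 0)/(-11 + 3)) = -145*(7*9 - 2/(-8)) = -145*(63 - ⅛*(-2)) = -145*(63 + ¼) = -145*253/4 = -36685/4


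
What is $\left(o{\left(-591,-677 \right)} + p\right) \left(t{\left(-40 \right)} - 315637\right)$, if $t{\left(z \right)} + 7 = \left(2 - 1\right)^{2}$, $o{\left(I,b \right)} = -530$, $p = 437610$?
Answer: $-137961242440$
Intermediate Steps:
$t{\left(z \right)} = -6$ ($t{\left(z \right)} = -7 + \left(2 - 1\right)^{2} = -7 + 1^{2} = -7 + 1 = -6$)
$\left(o{\left(-591,-677 \right)} + p\right) \left(t{\left(-40 \right)} - 315637\right) = \left(-530 + 437610\right) \left(-6 - 315637\right) = 437080 \left(-315643\right) = -137961242440$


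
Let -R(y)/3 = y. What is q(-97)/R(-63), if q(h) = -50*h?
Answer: 4850/189 ≈ 25.661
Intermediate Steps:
R(y) = -3*y
q(-97)/R(-63) = (-50*(-97))/((-3*(-63))) = 4850/189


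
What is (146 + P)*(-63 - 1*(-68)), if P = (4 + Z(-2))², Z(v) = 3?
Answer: 975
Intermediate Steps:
P = 49 (P = (4 + 3)² = 7² = 49)
(146 + P)*(-63 - 1*(-68)) = (146 + 49)*(-63 - 1*(-68)) = 195*(-63 + 68) = 195*5 = 975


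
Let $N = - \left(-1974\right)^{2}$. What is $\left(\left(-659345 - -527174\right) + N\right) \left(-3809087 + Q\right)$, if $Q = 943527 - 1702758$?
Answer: $18405054269346$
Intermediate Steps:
$N = -3896676$ ($N = \left(-1\right) 3896676 = -3896676$)
$Q = -759231$
$\left(\left(-659345 - -527174\right) + N\right) \left(-3809087 + Q\right) = \left(\left(-659345 - -527174\right) - 3896676\right) \left(-3809087 - 759231\right) = \left(\left(-659345 + 527174\right) - 3896676\right) \left(-4568318\right) = \left(-132171 - 3896676\right) \left(-4568318\right) = \left(-4028847\right) \left(-4568318\right) = 18405054269346$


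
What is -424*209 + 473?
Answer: -88143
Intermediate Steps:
-424*209 + 473 = -88616 + 473 = -88143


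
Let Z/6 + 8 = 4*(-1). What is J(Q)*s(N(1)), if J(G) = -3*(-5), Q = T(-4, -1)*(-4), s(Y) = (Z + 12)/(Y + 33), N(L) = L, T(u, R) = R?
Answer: -450/17 ≈ -26.471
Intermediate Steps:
Z = -72 (Z = -48 + 6*(4*(-1)) = -48 + 6*(-4) = -48 - 24 = -72)
s(Y) = -60/(33 + Y) (s(Y) = (-72 + 12)/(Y + 33) = -60/(33 + Y))
Q = 4 (Q = -1*(-4) = 4)
J(G) = 15
J(Q)*s(N(1)) = 15*(-60/(33 + 1)) = 15*(-60/34) = 15*(-60*1/34) = 15*(-30/17) = -450/17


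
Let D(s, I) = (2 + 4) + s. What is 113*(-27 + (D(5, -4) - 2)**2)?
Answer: 6102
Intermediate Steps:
D(s, I) = 6 + s
113*(-27 + (D(5, -4) - 2)**2) = 113*(-27 + ((6 + 5) - 2)**2) = 113*(-27 + (11 - 2)**2) = 113*(-27 + 9**2) = 113*(-27 + 81) = 113*54 = 6102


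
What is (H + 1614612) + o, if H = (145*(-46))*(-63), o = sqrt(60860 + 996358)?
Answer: 2034822 + sqrt(1057218) ≈ 2.0359e+6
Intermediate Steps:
o = sqrt(1057218) ≈ 1028.2
H = 420210 (H = -6670*(-63) = 420210)
(H + 1614612) + o = (420210 + 1614612) + sqrt(1057218) = 2034822 + sqrt(1057218)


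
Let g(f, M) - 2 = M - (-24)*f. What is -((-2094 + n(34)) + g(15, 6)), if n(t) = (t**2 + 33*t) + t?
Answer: -586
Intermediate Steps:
n(t) = t**2 + 34*t
g(f, M) = 2 + M + 24*f (g(f, M) = 2 + (M - (-24)*f) = 2 + (M + 24*f) = 2 + M + 24*f)
-((-2094 + n(34)) + g(15, 6)) = -((-2094 + 34*(34 + 34)) + (2 + 6 + 24*15)) = -((-2094 + 34*68) + (2 + 6 + 360)) = -((-2094 + 2312) + 368) = -(218 + 368) = -1*586 = -586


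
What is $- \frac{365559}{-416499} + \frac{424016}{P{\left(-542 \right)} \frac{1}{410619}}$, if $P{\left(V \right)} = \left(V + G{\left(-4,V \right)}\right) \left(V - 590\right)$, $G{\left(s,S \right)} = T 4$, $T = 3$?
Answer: $\frac{3021518937531989}{10411780835} \approx 2.902 \cdot 10^{5}$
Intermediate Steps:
$G{\left(s,S \right)} = 12$ ($G{\left(s,S \right)} = 3 \cdot 4 = 12$)
$P{\left(V \right)} = \left(-590 + V\right) \left(12 + V\right)$ ($P{\left(V \right)} = \left(V + 12\right) \left(V - 590\right) = \left(12 + V\right) \left(-590 + V\right) = \left(-590 + V\right) \left(12 + V\right)$)
$- \frac{365559}{-416499} + \frac{424016}{P{\left(-542 \right)} \frac{1}{410619}} = - \frac{365559}{-416499} + \frac{424016}{\left(-7080 + \left(-542\right)^{2} - -313276\right) \frac{1}{410619}} = \left(-365559\right) \left(- \frac{1}{416499}\right) + \frac{424016}{\left(-7080 + 293764 + 313276\right) \frac{1}{410619}} = \frac{121853}{138833} + \frac{424016}{599960 \cdot \frac{1}{410619}} = \frac{121853}{138833} + \frac{424016}{\frac{599960}{410619}} = \frac{121853}{138833} + 424016 \cdot \frac{410619}{599960} = \frac{121853}{138833} + \frac{21763628238}{74995} = \frac{3021518937531989}{10411780835}$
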